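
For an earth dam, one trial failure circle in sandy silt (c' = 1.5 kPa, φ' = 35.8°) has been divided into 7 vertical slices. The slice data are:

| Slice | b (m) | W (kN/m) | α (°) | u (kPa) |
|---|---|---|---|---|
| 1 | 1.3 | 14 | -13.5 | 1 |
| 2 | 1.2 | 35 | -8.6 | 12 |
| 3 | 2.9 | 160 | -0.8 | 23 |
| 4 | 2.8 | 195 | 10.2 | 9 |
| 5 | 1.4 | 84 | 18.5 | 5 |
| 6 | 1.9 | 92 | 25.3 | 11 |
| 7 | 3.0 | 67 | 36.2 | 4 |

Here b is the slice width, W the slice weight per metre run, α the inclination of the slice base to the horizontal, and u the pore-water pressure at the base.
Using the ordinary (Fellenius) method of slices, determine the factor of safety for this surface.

FS = 2.77

Ordinary method of slices: FS = Σ[c'·Δl_i + (W_i cosα_i − u_i·Δl_i)·tanφ'] / Σ W_i sinα_i, with Δl_i = b_i / cosα_i.
Slice 1: Δl = 1.3/cos(-13.5°) = 1.337 m; N'_1 = 14·cos(-13.5°) − 1·1.337 = 12.3; c'Δl = 2.01; W sinα = -3.3
Slice 2: Δl = 1.2/cos(-8.6°) = 1.214 m; N'_2 = 35·cos(-8.6°) − 12·1.214 = 20.0; c'Δl = 1.82; W sinα = -5.2
Slice 3: Δl = 2.9/cos(-0.8°) = 2.900 m; N'_3 = 160·cos(-0.8°) − 23·2.900 = 93.3; c'Δl = 4.35; W sinα = -2.2
Slice 4: Δl = 2.8/cos10.2° = 2.845 m; N'_4 = 195·cos10.2° − 9·2.845 = 166.3; c'Δl = 4.27; W sinα = 34.5
Slice 5: Δl = 1.4/cos18.5° = 1.476 m; N'_5 = 84·cos18.5° − 5·1.476 = 72.3; c'Δl = 2.21; W sinα = 26.7
Slice 6: Δl = 1.9/cos25.3° = 2.102 m; N'_6 = 92·cos25.3° − 11·2.102 = 60.1; c'Δl = 3.15; W sinα = 39.3
Slice 7: Δl = 3.0/cos36.2° = 3.718 m; N'_7 = 67·cos36.2° − 4·3.718 = 39.2; c'Δl = 5.58; W sinα = 39.6
Σc'Δl = 23.4 kN/m; ΣN' = 463.4 kN/m; ΣW sinα = 129.3 kN/m
Resisting = 23.4 + 463.4·tan35.8° = 23.4 + 334.2 = 357.6 kN/m
FS = 357.6 / 129.3 = 2.765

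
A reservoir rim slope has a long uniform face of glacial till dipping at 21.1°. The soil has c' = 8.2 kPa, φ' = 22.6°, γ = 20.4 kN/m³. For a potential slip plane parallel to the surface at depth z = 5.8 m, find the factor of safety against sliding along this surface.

FS = 1.29

For an infinite slope with a slip plane parallel to the surface (no pore pressure): FS = [c' + γz cos²β tanφ'] / [γz sinβ cosβ].
γz = 20.4·5.8 = 118.32 kN/m²
Numerator = 8.2 + 118.32·cos²21.1°·tan22.6° = 8.2 + 118.32·0.8704·0.4163 = 51.069 kPa
Denominator = 118.32·sin21.1°·cos21.1° = 118.32·0.3600·0.9330 = 39.739 kPa
FS = 51.069 / 39.739 = 1.285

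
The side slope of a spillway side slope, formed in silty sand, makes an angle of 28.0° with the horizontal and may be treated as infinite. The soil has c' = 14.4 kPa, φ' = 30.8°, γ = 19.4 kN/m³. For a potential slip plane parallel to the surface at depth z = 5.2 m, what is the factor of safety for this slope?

For an infinite slope with a slip plane parallel to the surface (no pore pressure): FS = [c' + γz cos²β tanφ'] / [γz sinβ cosβ].
γz = 19.4·5.2 = 100.88 kN/m²
Numerator = 14.4 + 100.88·cos²28.0°·tan30.8° = 14.4 + 100.88·0.7796·0.5961 = 61.282 kPa
Denominator = 100.88·sin28.0°·cos28.0° = 100.88·0.4695·0.8829 = 41.817 kPa
FS = 61.282 / 41.817 = 1.465

FS = 1.47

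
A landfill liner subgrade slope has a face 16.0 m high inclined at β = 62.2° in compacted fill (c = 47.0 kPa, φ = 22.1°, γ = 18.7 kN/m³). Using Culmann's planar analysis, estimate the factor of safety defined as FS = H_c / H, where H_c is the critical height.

H_c = (4c/γ) · sinβ cosφ / [1 − cos(β − φ)]
    = (4·47.0/18.7) · sin62.2°·cos22.1° / [1 − cos40.1°]
    = 10.053 · 0.8196 / 0.2351 = 35.05 m
FS = H_c / H = 35.05 / 16.0 = 2.191

FS = 2.19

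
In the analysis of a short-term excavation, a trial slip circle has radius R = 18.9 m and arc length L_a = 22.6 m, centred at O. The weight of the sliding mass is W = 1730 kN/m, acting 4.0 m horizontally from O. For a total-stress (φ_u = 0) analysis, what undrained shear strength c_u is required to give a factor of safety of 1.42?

c_u = 23.0 kPa

FS = c_u·L_a·R / (W·d), so c_u = FS·W·d / (L_a·R).
c_u = 1.42·1730·4.0 / (22.60·18.9) = 9826.4 / 427.14 = 23.01 kPa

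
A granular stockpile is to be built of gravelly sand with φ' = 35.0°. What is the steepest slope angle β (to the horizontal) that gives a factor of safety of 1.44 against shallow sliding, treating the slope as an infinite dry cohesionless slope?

For an infinite dry cohesionless slope FS = tanφ'/tanβ, so tanβ = tanφ' / FS.
tanβ = tan35.0° / 1.44 = 0.7002 / 1.44 = 0.4863
β = arctan(0.4863) = 25.93°

β = 25.9°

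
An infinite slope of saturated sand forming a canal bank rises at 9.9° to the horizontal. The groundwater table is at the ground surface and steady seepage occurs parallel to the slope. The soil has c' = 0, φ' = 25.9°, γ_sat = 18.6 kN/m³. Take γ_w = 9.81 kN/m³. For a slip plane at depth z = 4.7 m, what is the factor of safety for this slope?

FS = 1.31

With seepage parallel to the slope and the water table at the surface, the effective normal stress on the slip plane uses the buoyant unit weight γ' = γ_sat − γ_w while the driving shear stress uses γ_sat:
FS = [c' + γ' z cos²β tanφ'] / [γ_sat z sinβ cosβ]
(For c' = 0 this reduces to FS = (γ'/γ_sat)·tanφ'/tanβ.)
γ' = 18.6 − 9.81 = 8.79 kN/m³
Numerator = 0.0 + 8.79·4.7·cos²9.9°·tan25.9° = 0.0 + 8.79·4.7·0.9704·0.4856 = 19.468 kPa
Denominator = 18.6·4.7·sin9.9°·cos9.9° = 18.6·4.7·0.1719·0.9851 = 14.806 kPa
FS = 19.468 / 14.806 = 1.315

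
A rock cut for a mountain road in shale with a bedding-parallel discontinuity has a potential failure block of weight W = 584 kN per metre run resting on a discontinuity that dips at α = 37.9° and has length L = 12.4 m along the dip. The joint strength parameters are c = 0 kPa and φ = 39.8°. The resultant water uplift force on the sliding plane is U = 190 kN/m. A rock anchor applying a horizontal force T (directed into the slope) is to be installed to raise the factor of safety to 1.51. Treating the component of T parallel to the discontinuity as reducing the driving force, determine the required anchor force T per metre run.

Resolving forces along and normal to the sliding plane, with the horizontal anchor force T adding T·sinα to the effective normal force and T·cosα acting up the plane against the driving force:
FS = [cL + (W cosα − U + T sinα) tanφ] / [W sinα − T cosα]
Without the anchor: N' = 270.8 kN/m, driving T_d = 358.7 kN/m, resisting R = 0·12.4 + 270.8·tan39.8° = 225.6 kN/m, FS = 0.63.
Setting FS = 1.51 and solving for T:
1.51·(358.7 − T cos37.9°) = 225.6 + T sin37.9°·tan39.8°
T·(sin37.9°·tan39.8° + 1.51·cos37.9°) = 1.51·358.7 − 225.6
T·(0.6143·0.8332 + 1.51·0.7891) = 541.7 − 225.6 = 316.1
T·1.7033 = 316.1
T = 185.6 kN/m

T = 186 kN/m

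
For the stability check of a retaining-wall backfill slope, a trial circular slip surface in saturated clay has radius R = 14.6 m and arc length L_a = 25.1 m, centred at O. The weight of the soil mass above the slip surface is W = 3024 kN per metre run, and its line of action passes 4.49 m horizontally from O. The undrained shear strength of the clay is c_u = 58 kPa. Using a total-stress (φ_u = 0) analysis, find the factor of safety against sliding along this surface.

FS = 1.57

Taking moments about the centre O, the resisting moment is provided by the undrained shear strength acting along the arc:
M_R = c_u·L_a·R = 58·25.10·14.6 = 21254.7 kN·m/m
M_D = W·d = 3024·4.49 = 13577.8 kN·m/m
FS = M_R / M_D = 21254.7 / 13577.8 = 1.565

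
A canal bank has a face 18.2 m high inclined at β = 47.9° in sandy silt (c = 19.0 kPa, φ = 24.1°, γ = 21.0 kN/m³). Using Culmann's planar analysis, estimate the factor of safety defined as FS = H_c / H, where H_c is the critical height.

H_c = (4c/γ) · sinβ cosφ / [1 − cos(β − φ)]
    = (4·19.0/21.0) · sin47.9°·cos24.1° / [1 − cos23.8°]
    = 3.619 · 0.6773 / 0.0850 = 28.82 m
FS = H_c / H = 28.82 / 18.2 = 1.584

FS = 1.58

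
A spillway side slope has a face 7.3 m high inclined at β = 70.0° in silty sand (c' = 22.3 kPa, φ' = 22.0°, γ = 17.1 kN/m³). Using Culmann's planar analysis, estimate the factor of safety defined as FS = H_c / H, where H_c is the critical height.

FS = 1.88

H_c = (4c'/γ) · sinβ cosφ' / [1 − cos(β − φ')]
    = (4·22.3/17.1) · sin70.0°·cos22.0° / [1 − cos48.0°]
    = 5.216 · 0.8713 / 0.3309 = 13.74 m
FS = H_c / H = 13.74 / 7.3 = 1.882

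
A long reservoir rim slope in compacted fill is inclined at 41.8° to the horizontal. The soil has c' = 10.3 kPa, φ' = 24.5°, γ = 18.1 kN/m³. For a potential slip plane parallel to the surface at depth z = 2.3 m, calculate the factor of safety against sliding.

FS = 1.01

For an infinite slope with a slip plane parallel to the surface (no pore pressure): FS = [c' + γz cos²β tanφ'] / [γz sinβ cosβ].
γz = 18.1·2.3 = 41.63 kN/m²
Numerator = 10.3 + 41.63·cos²41.8°·tan24.5° = 10.3 + 41.63·0.5557·0.4557 = 20.843 kPa
Denominator = 41.63·sin41.8°·cos41.8° = 41.63·0.6665·0.7455 = 20.685 kPa
FS = 20.843 / 20.685 = 1.008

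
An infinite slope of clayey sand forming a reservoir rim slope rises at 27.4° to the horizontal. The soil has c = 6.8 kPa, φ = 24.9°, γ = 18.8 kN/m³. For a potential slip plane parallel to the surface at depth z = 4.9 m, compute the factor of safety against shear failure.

FS = 1.08

For an infinite slope with a slip plane parallel to the surface (no pore pressure): FS = [c + γz cos²β tanφ] / [γz sinβ cosβ].
γz = 18.8·4.9 = 92.12 kN/m²
Numerator = 6.8 + 92.12·cos²27.4°·tan24.9° = 6.8 + 92.12·0.7882·0.4642 = 40.505 kPa
Denominator = 92.12·sin27.4°·cos27.4° = 92.12·0.4602·0.8878 = 37.638 kPa
FS = 40.505 / 37.638 = 1.076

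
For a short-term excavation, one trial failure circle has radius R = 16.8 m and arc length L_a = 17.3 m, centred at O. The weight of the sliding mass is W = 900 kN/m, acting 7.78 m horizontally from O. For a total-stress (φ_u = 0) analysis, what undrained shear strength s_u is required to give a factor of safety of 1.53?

s_u = 36.9 kPa

FS = s_u·L_a·R / (W·d), so s_u = FS·W·d / (L_a·R).
s_u = 1.53·900·7.78 / (17.30·16.8) = 10713.1 / 290.64 = 36.86 kPa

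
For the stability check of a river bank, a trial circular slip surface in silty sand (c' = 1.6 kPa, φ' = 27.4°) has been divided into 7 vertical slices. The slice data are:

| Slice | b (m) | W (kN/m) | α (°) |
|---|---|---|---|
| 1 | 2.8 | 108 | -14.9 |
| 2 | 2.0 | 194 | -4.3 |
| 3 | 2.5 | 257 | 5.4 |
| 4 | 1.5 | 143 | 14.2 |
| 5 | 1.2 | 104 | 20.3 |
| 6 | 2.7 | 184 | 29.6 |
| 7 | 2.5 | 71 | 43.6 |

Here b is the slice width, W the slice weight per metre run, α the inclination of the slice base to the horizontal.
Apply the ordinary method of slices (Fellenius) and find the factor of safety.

FS = 2.83

Ordinary method of slices: FS = Σ[c'·Δl_i + (W_i cosα_i)·tanφ'] / Σ W_i sinα_i, with Δl_i = b_i / cosα_i.
Slice 1: Δl = 2.8/cos(-14.9°) = 2.897 m; N'_1 = 108·cos(-14.9°) = 104.4; c'Δl = 4.64; W sinα = -27.8
Slice 2: Δl = 2.0/cos(-4.3°) = 2.006 m; N'_2 = 194·cos(-4.3°) = 193.5; c'Δl = 3.21; W sinα = -14.5
Slice 3: Δl = 2.5/cos5.4° = 2.511 m; N'_3 = 257·cos5.4° = 255.9; c'Δl = 4.02; W sinα = 24.2
Slice 4: Δl = 1.5/cos14.2° = 1.547 m; N'_4 = 143·cos14.2° = 138.6; c'Δl = 2.48; W sinα = 35.1
Slice 5: Δl = 1.2/cos20.3° = 1.279 m; N'_5 = 104·cos20.3° = 97.5; c'Δl = 2.05; W sinα = 36.1
Slice 6: Δl = 2.7/cos29.6° = 3.105 m; N'_6 = 184·cos29.6° = 160.0; c'Δl = 4.97; W sinα = 90.9
Slice 7: Δl = 2.5/cos43.6° = 3.452 m; N'_7 = 71·cos43.6° = 51.4; c'Δl = 5.52; W sinα = 49.0
Σc'Δl = 26.9 kN/m; ΣN' = 1001.3 kN/m; ΣW sinα = 192.9 kN/m
Resisting = 26.9 + 1001.3·tan27.4° = 26.9 + 519.0 = 545.9 kN/m
FS = 545.9 / 192.9 = 2.830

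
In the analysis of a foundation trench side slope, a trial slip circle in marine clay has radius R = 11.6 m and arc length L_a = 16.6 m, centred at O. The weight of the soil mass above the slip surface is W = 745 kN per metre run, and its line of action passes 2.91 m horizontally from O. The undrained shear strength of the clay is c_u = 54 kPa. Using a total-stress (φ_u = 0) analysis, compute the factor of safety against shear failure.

FS = 4.80

Taking moments about the centre O, the resisting moment is provided by the undrained shear strength acting along the arc:
M_R = c_u·L_a·R = 54·16.60·11.6 = 10398.2 kN·m/m
M_D = W·d = 745·2.91 = 2168.0 kN·m/m
FS = M_R / M_D = 10398.2 / 2168.0 = 4.796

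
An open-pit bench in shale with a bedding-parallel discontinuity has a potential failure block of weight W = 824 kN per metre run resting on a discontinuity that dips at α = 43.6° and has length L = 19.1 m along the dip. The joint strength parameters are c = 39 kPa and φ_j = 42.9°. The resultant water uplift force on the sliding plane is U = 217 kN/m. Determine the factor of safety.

Resolving the block weight along and normal to the plane and applying the Mohr–Coulomb strength on the joint:
N' = W cosα − U = 824·cos43.6° − 217 = 379.7 kN/m
Driving force T = W sinα = 824·sin43.6° = 568.2 kN/m
Resisting force R = c·L + N'·tanφ_j = 39·19.1 + 379.7·tan42.9° = 744.9 + 352.9 = 1097.8 kN/m
FS = R / T = 1097.8 / 568.2 = 1.932

FS = 1.93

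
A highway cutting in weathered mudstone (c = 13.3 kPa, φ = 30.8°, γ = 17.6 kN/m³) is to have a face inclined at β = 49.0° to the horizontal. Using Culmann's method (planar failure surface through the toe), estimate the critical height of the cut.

Culmann's analysis gives the critical failure plane at α_cr = (β + φ)/2 = (49.0 + 30.8)/2 = 39.9°, and the critical height
H_c = (4c/γ) · sinβ cosφ / [1 − cos(β − φ)]
    = (4·13.3/17.6) · sin49.0°·cos30.8° / [1 − cos(18.2°)]
    = 3.023 · 0.7547·0.8590 / [1 − 0.9500]
    = 3.023 · 0.6483 / 0.0500
    = 39.17 m

H_c = 39.17 m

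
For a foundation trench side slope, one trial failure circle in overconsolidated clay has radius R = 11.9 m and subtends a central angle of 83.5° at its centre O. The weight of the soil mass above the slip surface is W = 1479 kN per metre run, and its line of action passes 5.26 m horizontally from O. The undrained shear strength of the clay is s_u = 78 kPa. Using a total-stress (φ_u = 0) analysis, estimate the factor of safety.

Taking moments about the centre O, the resisting moment is provided by the undrained shear strength acting along the arc:
Arc length L_a = R·θ = 11.9·(83.5°·π/180) = 11.9·1.4573 = 17.34 m
M_R = s_u·L_a·R = 78·17.34·11.9 = 16097.3 kN·m/m
M_D = W·d = 1479·5.26 = 7779.5 kN·m/m
FS = M_R / M_D = 16097.3 / 7779.5 = 2.069

FS = 2.07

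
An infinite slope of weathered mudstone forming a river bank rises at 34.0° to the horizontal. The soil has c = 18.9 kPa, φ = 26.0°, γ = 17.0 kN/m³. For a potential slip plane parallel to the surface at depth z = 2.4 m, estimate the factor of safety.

For an infinite slope with a slip plane parallel to the surface (no pore pressure): FS = [c + γz cos²β tanφ] / [γz sinβ cosβ].
γz = 17.0·2.4 = 40.80 kN/m²
Numerator = 18.9 + 40.80·cos²34.0°·tan26.0° = 18.9 + 40.80·0.6873·0.4877 = 32.577 kPa
Denominator = 40.80·sin34.0°·cos34.0° = 40.80·0.5592·0.8290 = 18.915 kPa
FS = 32.577 / 18.915 = 1.722

FS = 1.72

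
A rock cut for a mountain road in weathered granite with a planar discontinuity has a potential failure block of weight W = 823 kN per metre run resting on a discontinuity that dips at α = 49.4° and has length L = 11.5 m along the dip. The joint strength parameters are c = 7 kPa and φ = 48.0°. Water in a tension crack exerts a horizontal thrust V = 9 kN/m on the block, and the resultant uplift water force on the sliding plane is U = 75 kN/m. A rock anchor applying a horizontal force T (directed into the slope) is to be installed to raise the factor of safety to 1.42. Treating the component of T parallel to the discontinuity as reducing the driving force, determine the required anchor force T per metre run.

T = 176 kN/m

Resolving forces along and normal to the sliding plane, with the horizontal anchor force T adding T·sinα to the effective normal force and T·cosα acting up the plane against the driving force:
FS = [cL + (W cosα − U − V sinα + T sinα) tanφ] / [W sinα + V cosα − T cosα]
Without the anchor: N' = 453.8 kN/m, driving T_d = 630.7 kN/m, resisting R = 7·11.5 + 453.8·tan48.0° = 584.4 kN/m, FS = 0.93.
Setting FS = 1.42 and solving for T:
1.42·(630.7 − T cos49.4°) = 584.4 + T sin49.4°·tan48.0°
T·(sin49.4°·tan48.0° + 1.42·cos49.4°) = 1.42·630.7 − 584.4
T·(0.7593·1.1106 + 1.42·0.6508) = 895.6 − 584.4 = 311.2
T·1.7674 = 311.2
T = 176.1 kN/m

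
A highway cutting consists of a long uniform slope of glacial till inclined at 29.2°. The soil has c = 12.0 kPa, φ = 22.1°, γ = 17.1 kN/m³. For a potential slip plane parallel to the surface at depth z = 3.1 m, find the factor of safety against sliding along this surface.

FS = 1.26

For an infinite slope with a slip plane parallel to the surface (no pore pressure): FS = [c + γz cos²β tanφ] / [γz sinβ cosβ].
γz = 17.1·3.1 = 53.01 kN/m²
Numerator = 12.0 + 53.01·cos²29.2°·tan22.1° = 12.0 + 53.01·0.7620·0.4061 = 28.402 kPa
Denominator = 53.01·sin29.2°·cos29.2° = 53.01·0.4879·0.8729 = 22.575 kPa
FS = 28.402 / 22.575 = 1.258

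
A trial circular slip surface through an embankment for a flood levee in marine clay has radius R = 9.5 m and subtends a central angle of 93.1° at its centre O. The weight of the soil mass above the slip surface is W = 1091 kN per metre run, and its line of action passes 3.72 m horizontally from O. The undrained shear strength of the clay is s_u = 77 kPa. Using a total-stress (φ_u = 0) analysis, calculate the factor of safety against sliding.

FS = 2.78

Taking moments about the centre O, the resisting moment is provided by the undrained shear strength acting along the arc:
Arc length L_a = R·θ = 9.5·(93.1°·π/180) = 9.5·1.6249 = 15.44 m
M_R = s_u·L_a·R = 77·15.44·9.5 = 11291.8 kN·m/m
M_D = W·d = 1091·3.72 = 4058.5 kN·m/m
FS = M_R / M_D = 11291.8 / 4058.5 = 2.782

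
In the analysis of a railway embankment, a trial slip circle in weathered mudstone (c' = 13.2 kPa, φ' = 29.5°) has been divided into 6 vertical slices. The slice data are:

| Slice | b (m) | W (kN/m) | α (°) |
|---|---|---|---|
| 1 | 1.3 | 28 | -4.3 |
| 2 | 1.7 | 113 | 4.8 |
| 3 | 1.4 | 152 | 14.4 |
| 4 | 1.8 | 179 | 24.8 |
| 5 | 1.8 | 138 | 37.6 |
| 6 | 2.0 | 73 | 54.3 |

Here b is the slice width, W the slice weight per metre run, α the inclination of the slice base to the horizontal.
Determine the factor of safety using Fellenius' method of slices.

FS = 1.90

Ordinary method of slices: FS = Σ[c'·Δl_i + (W_i cosα_i)·tanφ'] / Σ W_i sinα_i, with Δl_i = b_i / cosα_i.
Slice 1: Δl = 1.3/cos(-4.3°) = 1.304 m; N'_1 = 28·cos(-4.3°) = 27.9; c'Δl = 17.21; W sinα = -2.1
Slice 2: Δl = 1.7/cos4.8° = 1.706 m; N'_2 = 113·cos4.8° = 112.6; c'Δl = 22.52; W sinα = 9.5
Slice 3: Δl = 1.4/cos14.4° = 1.445 m; N'_3 = 152·cos14.4° = 147.2; c'Δl = 19.08; W sinα = 37.8
Slice 4: Δl = 1.8/cos24.8° = 1.983 m; N'_4 = 179·cos24.8° = 162.5; c'Δl = 26.17; W sinα = 75.1
Slice 5: Δl = 1.8/cos37.6° = 2.272 m; N'_5 = 138·cos37.6° = 109.3; c'Δl = 29.99; W sinα = 84.2
Slice 6: Δl = 2.0/cos54.3° = 3.427 m; N'_6 = 73·cos54.3° = 42.6; c'Δl = 45.24; W sinα = 59.3
Σc'Δl = 160.2 kN/m; ΣN' = 602.2 kN/m; ΣW sinα = 263.7 kN/m
Resisting = 160.2 + 602.2·tan29.5° = 160.2 + 340.7 = 500.9 kN/m
FS = 500.9 / 263.7 = 1.899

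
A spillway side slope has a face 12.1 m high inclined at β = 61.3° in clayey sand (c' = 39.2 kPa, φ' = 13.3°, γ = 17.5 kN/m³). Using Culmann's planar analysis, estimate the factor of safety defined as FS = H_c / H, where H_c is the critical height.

H_c = (4c'/γ) · sinβ cosφ' / [1 − cos(β − φ')]
    = (4·39.2/17.5) · sin61.3°·cos13.3° / [1 − cos48.0°]
    = 8.960 · 0.8536 / 0.3309 = 23.12 m
FS = H_c / H = 23.12 / 12.1 = 1.910

FS = 1.91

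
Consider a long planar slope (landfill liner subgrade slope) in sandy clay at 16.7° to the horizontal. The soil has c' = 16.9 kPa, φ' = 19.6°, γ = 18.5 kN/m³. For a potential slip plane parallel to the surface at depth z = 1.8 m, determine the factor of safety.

FS = 3.03

For an infinite slope with a slip plane parallel to the surface (no pore pressure): FS = [c' + γz cos²β tanφ'] / [γz sinβ cosβ].
γz = 18.5·1.8 = 33.30 kN/m²
Numerator = 16.9 + 33.30·cos²16.7°·tan19.6° = 16.9 + 33.30·0.9174·0.3561 = 27.778 kPa
Denominator = 33.30·sin16.7°·cos16.7° = 33.30·0.2874·0.9578 = 9.166 kPa
FS = 27.778 / 9.166 = 3.031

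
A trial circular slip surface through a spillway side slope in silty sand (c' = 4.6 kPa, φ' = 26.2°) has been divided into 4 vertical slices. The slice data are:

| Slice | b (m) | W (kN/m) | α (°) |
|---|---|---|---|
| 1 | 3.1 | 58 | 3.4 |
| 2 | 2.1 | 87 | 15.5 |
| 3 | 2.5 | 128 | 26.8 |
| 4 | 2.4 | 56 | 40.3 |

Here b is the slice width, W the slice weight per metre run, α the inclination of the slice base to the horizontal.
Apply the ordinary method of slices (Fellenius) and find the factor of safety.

FS = 1.65

Ordinary method of slices: FS = Σ[c'·Δl_i + (W_i cosα_i)·tanφ'] / Σ W_i sinα_i, with Δl_i = b_i / cosα_i.
Slice 1: Δl = 3.1/cos3.4° = 3.105 m; N'_1 = 58·cos3.4° = 57.9; c'Δl = 14.29; W sinα = 3.4
Slice 2: Δl = 2.1/cos15.5° = 2.179 m; N'_2 = 87·cos15.5° = 83.8; c'Δl = 10.02; W sinα = 23.2
Slice 3: Δl = 2.5/cos26.8° = 2.801 m; N'_3 = 128·cos26.8° = 114.3; c'Δl = 12.88; W sinα = 57.7
Slice 4: Δl = 2.4/cos40.3° = 3.147 m; N'_4 = 56·cos40.3° = 42.7; c'Δl = 14.48; W sinα = 36.2
Σc'Δl = 51.7 kN/m; ΣN' = 298.7 kN/m; ΣW sinα = 120.6 kN/m
Resisting = 51.7 + 298.7·tan26.2° = 51.7 + 147.0 = 198.6 kN/m
FS = 198.6 / 120.6 = 1.647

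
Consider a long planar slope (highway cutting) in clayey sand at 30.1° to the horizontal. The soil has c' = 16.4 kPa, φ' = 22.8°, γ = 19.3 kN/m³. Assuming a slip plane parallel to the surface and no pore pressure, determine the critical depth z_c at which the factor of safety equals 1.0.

z_c = 7.13 m

Setting FS = 1.00 in FS = [c' + γz cos²β tanφ'] / [γz sinβ cosβ] and solving for z:
z = c' / [γ cosβ (FS·sinβ − cosβ·tanφ')]
  = 16.4 / [19.3·cos30.1°·(1.00·sin30.1° − cos30.1°·tan22.8°)]
  = 16.4 / [19.3·0.8652·(1.00·0.5015 − 0.8652·0.4204)]
  = 16.4 / 2.3015 = 7.126 m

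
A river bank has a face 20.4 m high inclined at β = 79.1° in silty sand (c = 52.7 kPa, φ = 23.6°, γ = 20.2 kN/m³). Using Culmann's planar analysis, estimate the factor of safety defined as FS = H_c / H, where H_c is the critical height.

H_c = (4c/γ) · sinβ cosφ / [1 − cos(β − φ)]
    = (4·52.7/20.2) · sin79.1°·cos23.6° / [1 − cos55.5°]
    = 10.436 · 0.8998 / 0.4336 = 21.66 m
FS = H_c / H = 21.66 / 20.4 = 1.062

FS = 1.06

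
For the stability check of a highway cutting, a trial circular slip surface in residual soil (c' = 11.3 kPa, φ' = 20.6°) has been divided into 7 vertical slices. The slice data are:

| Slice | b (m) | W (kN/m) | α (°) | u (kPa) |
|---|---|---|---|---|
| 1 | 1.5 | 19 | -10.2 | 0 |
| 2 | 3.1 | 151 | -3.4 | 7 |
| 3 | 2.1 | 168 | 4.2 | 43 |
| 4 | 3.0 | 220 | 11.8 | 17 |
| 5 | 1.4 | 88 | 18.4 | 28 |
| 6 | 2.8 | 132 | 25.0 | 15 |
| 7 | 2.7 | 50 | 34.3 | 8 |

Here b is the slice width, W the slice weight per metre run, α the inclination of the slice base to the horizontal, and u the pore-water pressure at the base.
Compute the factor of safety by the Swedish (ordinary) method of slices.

FS = 2.52

Ordinary method of slices: FS = Σ[c'·Δl_i + (W_i cosα_i − u_i·Δl_i)·tanφ'] / Σ W_i sinα_i, with Δl_i = b_i / cosα_i.
Slice 1: Δl = 1.5/cos(-10.2°) = 1.524 m; N'_1 = 19·cos(-10.2°) − 0·1.524 = 18.7; c'Δl = 17.22; W sinα = -3.4
Slice 2: Δl = 3.1/cos(-3.4°) = 3.105 m; N'_2 = 151·cos(-3.4°) − 7·3.105 = 129.0; c'Δl = 35.09; W sinα = -9.0
Slice 3: Δl = 2.1/cos4.2° = 2.106 m; N'_3 = 168·cos4.2° − 43·2.106 = 77.0; c'Δl = 23.79; W sinα = 12.3
Slice 4: Δl = 3.0/cos11.8° = 3.065 m; N'_4 = 220·cos11.8° − 17·3.065 = 163.2; c'Δl = 34.63; W sinα = 45.0
Slice 5: Δl = 1.4/cos18.4° = 1.475 m; N'_5 = 88·cos18.4° − 28·1.475 = 42.2; c'Δl = 16.67; W sinα = 27.8
Slice 6: Δl = 2.8/cos25.0° = 3.089 m; N'_6 = 132·cos25.0° − 15·3.089 = 73.3; c'Δl = 34.91; W sinα = 55.8
Slice 7: Δl = 2.7/cos34.3° = 3.268 m; N'_7 = 50·cos34.3° − 8·3.268 = 15.2; c'Δl = 36.93; W sinα = 28.2
Σc'Δl = 199.3 kN/m; ΣN' = 518.6 kN/m; ΣW sinα = 156.7 kN/m
Resisting = 199.3 + 518.6·tan20.6° = 199.3 + 194.9 = 394.2 kN/m
FS = 394.2 / 156.7 = 2.515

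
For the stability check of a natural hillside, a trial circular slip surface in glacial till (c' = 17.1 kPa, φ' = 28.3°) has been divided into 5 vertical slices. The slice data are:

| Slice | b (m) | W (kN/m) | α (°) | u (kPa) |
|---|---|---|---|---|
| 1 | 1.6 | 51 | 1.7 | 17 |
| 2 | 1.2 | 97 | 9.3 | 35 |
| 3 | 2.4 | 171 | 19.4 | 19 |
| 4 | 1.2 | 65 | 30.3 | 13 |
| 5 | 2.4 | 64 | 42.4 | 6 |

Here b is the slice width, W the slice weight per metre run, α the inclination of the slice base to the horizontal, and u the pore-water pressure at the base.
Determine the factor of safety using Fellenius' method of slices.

Ordinary method of slices: FS = Σ[c'·Δl_i + (W_i cosα_i − u_i·Δl_i)·tanφ'] / Σ W_i sinα_i, with Δl_i = b_i / cosα_i.
Slice 1: Δl = 1.6/cos1.7° = 1.601 m; N'_1 = 51·cos1.7° − 17·1.601 = 23.8; c'Δl = 27.37; W sinα = 1.5
Slice 2: Δl = 1.2/cos9.3° = 1.216 m; N'_2 = 97·cos9.3° − 35·1.216 = 53.2; c'Δl = 20.79; W sinα = 15.7
Slice 3: Δl = 2.4/cos19.4° = 2.544 m; N'_3 = 171·cos19.4° − 19·2.544 = 112.9; c'Δl = 43.51; W sinα = 56.8
Slice 4: Δl = 1.2/cos30.3° = 1.390 m; N'_4 = 65·cos30.3° − 13·1.390 = 38.1; c'Δl = 23.77; W sinα = 32.8
Slice 5: Δl = 2.4/cos42.4° = 3.250 m; N'_5 = 64·cos42.4° − 6·3.250 = 27.8; c'Δl = 55.58; W sinα = 43.2
Σc'Δl = 171.0 kN/m; ΣN' = 255.7 kN/m; ΣW sinα = 149.9 kN/m
Resisting = 171.0 + 255.7·tan28.3° = 171.0 + 137.7 = 308.7 kN/m
FS = 308.7 / 149.9 = 2.059

FS = 2.06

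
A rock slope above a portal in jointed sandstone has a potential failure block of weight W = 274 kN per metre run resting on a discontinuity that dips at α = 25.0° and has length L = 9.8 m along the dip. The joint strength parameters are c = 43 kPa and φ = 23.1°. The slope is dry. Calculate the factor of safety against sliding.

Resolving the block weight along and normal to the plane and applying the Mohr–Coulomb strength on the joint:
N' = W cosα = 274·cos25.0° = 248.3 kN/m
Driving force T = W sinα = 274·sin25.0° = 115.8 kN/m
Resisting force R = c·L + N'·tanφ = 43·9.8 + 248.3·tan23.1° = 421.4 + 105.9 = 527.3 kN/m
FS = R / T = 527.3 / 115.8 = 4.554

FS = 4.55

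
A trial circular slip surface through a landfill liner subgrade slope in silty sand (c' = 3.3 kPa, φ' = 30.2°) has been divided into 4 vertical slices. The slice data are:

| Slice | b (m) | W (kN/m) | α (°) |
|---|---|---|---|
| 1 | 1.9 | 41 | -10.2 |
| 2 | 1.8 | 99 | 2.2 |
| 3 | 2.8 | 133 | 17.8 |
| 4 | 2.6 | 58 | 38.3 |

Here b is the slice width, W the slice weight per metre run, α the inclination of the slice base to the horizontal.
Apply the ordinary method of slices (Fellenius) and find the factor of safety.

FS = 2.93

Ordinary method of slices: FS = Σ[c'·Δl_i + (W_i cosα_i)·tanφ'] / Σ W_i sinα_i, with Δl_i = b_i / cosα_i.
Slice 1: Δl = 1.9/cos(-10.2°) = 1.931 m; N'_1 = 41·cos(-10.2°) = 40.4; c'Δl = 6.37; W sinα = -7.3
Slice 2: Δl = 1.8/cos2.2° = 1.801 m; N'_2 = 99·cos2.2° = 98.9; c'Δl = 5.94; W sinα = 3.8
Slice 3: Δl = 2.8/cos17.8° = 2.941 m; N'_3 = 133·cos17.8° = 126.6; c'Δl = 9.70; W sinα = 40.7
Slice 4: Δl = 2.6/cos38.3° = 3.313 m; N'_4 = 58·cos38.3° = 45.5; c'Δl = 10.93; W sinα = 35.9
Σc'Δl = 33.0 kN/m; ΣN' = 311.4 kN/m; ΣW sinα = 73.1 kN/m
Resisting = 33.0 + 311.4·tan30.2° = 33.0 + 181.3 = 214.2 kN/m
FS = 214.2 / 73.1 = 2.929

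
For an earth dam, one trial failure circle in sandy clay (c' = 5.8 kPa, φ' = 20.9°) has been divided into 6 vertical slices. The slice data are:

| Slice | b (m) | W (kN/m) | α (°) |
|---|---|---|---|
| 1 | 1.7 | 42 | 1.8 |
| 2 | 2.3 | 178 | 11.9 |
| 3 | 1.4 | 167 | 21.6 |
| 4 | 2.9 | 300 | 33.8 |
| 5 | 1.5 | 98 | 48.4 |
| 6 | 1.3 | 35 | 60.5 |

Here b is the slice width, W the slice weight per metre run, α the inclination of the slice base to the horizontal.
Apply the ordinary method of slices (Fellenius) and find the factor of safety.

FS = 0.94

Ordinary method of slices: FS = Σ[c'·Δl_i + (W_i cosα_i)·tanφ'] / Σ W_i sinα_i, with Δl_i = b_i / cosα_i.
Slice 1: Δl = 1.7/cos1.8° = 1.701 m; N'_1 = 42·cos1.8° = 42.0; c'Δl = 9.86; W sinα = 1.3
Slice 2: Δl = 2.3/cos11.9° = 2.351 m; N'_2 = 178·cos11.9° = 174.2; c'Δl = 13.63; W sinα = 36.7
Slice 3: Δl = 1.4/cos21.6° = 1.506 m; N'_3 = 167·cos21.6° = 155.3; c'Δl = 8.73; W sinα = 61.5
Slice 4: Δl = 2.9/cos33.8° = 3.490 m; N'_4 = 300·cos33.8° = 249.3; c'Δl = 20.24; W sinα = 166.9
Slice 5: Δl = 1.5/cos48.4° = 2.259 m; N'_5 = 98·cos48.4° = 65.1; c'Δl = 13.10; W sinα = 73.3
Slice 6: Δl = 1.3/cos60.5° = 2.640 m; N'_6 = 35·cos60.5° = 17.2; c'Δl = 15.31; W sinα = 30.5
Σc'Δl = 80.9 kN/m; ΣN' = 703.0 kN/m; ΣW sinα = 370.1 kN/m
Resisting = 80.9 + 703.0·tan20.9° = 80.9 + 268.5 = 349.3 kN/m
FS = 349.3 / 370.1 = 0.944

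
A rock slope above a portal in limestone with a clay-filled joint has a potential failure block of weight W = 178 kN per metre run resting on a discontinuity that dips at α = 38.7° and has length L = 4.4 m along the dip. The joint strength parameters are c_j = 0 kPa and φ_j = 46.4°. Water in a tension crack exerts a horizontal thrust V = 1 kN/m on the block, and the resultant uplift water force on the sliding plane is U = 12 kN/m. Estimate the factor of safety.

Resolving the block weight along and normal to the plane and applying the Mohr–Coulomb strength on the joint:
N' = W cosα − U − V sinα = 178·cos38.7° − 12 − 1·sin38.7° = 126.3 kN/m
Driving force T = W sinα + V cosα = 178·sin38.7° + 1·cos38.7° = 112.1 kN/m
Resisting force R = c_j·L + N'·tanφ_j = 0·4.4 + 126.3·tan46.4° = 0.0 + 132.6 = 132.6 kN/m
FS = R / T = 132.6 / 112.1 = 1.183

FS = 1.18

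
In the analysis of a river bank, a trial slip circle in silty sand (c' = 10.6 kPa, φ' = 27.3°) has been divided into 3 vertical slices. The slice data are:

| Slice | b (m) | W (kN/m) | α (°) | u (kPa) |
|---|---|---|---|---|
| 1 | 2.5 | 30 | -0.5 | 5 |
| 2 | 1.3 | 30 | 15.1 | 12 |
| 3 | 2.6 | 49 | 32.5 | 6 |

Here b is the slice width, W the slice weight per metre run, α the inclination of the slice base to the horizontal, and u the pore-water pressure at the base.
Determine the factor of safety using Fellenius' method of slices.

FS = 2.98

Ordinary method of slices: FS = Σ[c'·Δl_i + (W_i cosα_i − u_i·Δl_i)·tanφ'] / Σ W_i sinα_i, with Δl_i = b_i / cosα_i.
Slice 1: Δl = 2.5/cos(-0.5°) = 2.500 m; N'_1 = 30·cos(-0.5°) − 5·2.500 = 17.5; c'Δl = 26.50; W sinα = -0.3
Slice 2: Δl = 1.3/cos15.1° = 1.346 m; N'_2 = 30·cos15.1° − 12·1.346 = 12.8; c'Δl = 14.27; W sinα = 7.8
Slice 3: Δl = 2.6/cos32.5° = 3.083 m; N'_3 = 49·cos32.5° − 6·3.083 = 22.8; c'Δl = 32.68; W sinα = 26.3
Σc'Δl = 73.5 kN/m; ΣN' = 53.1 kN/m; ΣW sinα = 33.9 kN/m
Resisting = 73.5 + 53.1·tan27.3° = 73.5 + 27.4 = 100.9 kN/m
FS = 100.9 / 33.9 = 2.977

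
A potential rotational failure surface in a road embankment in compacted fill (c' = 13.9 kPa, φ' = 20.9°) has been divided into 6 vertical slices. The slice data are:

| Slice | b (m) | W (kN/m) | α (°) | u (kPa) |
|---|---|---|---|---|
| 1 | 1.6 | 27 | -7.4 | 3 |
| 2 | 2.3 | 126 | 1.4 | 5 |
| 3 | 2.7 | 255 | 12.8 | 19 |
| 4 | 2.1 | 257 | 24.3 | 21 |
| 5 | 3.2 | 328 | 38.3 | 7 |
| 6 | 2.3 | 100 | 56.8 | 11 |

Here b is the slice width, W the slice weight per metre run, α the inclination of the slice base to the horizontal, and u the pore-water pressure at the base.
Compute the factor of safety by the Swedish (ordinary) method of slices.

Ordinary method of slices: FS = Σ[c'·Δl_i + (W_i cosα_i − u_i·Δl_i)·tanφ'] / Σ W_i sinα_i, with Δl_i = b_i / cosα_i.
Slice 1: Δl = 1.6/cos(-7.4°) = 1.613 m; N'_1 = 27·cos(-7.4°) − 3·1.613 = 21.9; c'Δl = 22.43; W sinα = -3.5
Slice 2: Δl = 2.3/cos1.4° = 2.301 m; N'_2 = 126·cos1.4° − 5·2.301 = 114.5; c'Δl = 31.98; W sinα = 3.1
Slice 3: Δl = 2.7/cos12.8° = 2.769 m; N'_3 = 255·cos12.8° − 19·2.769 = 196.1; c'Δl = 38.49; W sinα = 56.5
Slice 4: Δl = 2.1/cos24.3° = 2.304 m; N'_4 = 257·cos24.3° − 21·2.304 = 185.8; c'Δl = 32.03; W sinα = 105.8
Slice 5: Δl = 3.2/cos38.3° = 4.078 m; N'_5 = 328·cos38.3° − 7·4.078 = 228.9; c'Δl = 56.68; W sinα = 203.3
Slice 6: Δl = 2.3/cos56.8° = 4.200 m; N'_6 = 100·cos56.8° − 11·4.200 = 8.6; c'Δl = 58.39; W sinα = 83.7
Σc'Δl = 240.0 kN/m; ΣN' = 755.7 kN/m; ΣW sinα = 448.8 kN/m
Resisting = 240.0 + 755.7·tan20.9° = 240.0 + 288.6 = 528.6 kN/m
FS = 528.6 / 448.8 = 1.178

FS = 1.18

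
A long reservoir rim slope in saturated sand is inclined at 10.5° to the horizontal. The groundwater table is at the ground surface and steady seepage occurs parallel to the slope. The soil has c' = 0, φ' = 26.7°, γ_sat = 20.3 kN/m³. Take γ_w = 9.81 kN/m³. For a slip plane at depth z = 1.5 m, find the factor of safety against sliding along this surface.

FS = 1.40

With seepage parallel to the slope and the water table at the surface, the effective normal stress on the slip plane uses the buoyant unit weight γ' = γ_sat − γ_w while the driving shear stress uses γ_sat:
FS = [c' + γ' z cos²β tanφ'] / [γ_sat z sinβ cosβ]
(For c' = 0 this reduces to FS = (γ'/γ_sat)·tanφ'/tanβ.)
γ' = 20.3 − 9.81 = 10.49 kN/m³
Numerator = 0.0 + 10.49·1.5·cos²10.5°·tan26.7° = 0.0 + 10.49·1.5·0.9668·0.5029 = 7.651 kPa
Denominator = 20.3·1.5·sin10.5°·cos10.5° = 20.3·1.5·0.1822·0.9833 = 5.456 kPa
FS = 7.651 / 5.456 = 1.402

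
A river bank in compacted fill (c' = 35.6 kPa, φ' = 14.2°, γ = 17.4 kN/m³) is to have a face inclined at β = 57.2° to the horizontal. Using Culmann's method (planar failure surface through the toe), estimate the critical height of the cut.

H_c = 24.82 m

Culmann's analysis gives the critical failure plane at α_cr = (β + φ')/2 = (57.2 + 14.2)/2 = 35.7°, and the critical height
H_c = (4c'/γ) · sinβ cosφ' / [1 − cos(β − φ')]
    = (4·35.6/17.4) · sin57.2°·cos14.2° / [1 − cos(43.0°)]
    = 8.184 · 0.8406·0.9694 / [1 − 0.7314]
    = 8.184 · 0.8149 / 0.2686
    = 24.82 m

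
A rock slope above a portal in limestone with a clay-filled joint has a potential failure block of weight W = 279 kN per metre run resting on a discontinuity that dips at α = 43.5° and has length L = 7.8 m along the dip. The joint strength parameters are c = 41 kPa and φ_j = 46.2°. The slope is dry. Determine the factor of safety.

FS = 2.76

Resolving the block weight along and normal to the plane and applying the Mohr–Coulomb strength on the joint:
N' = W cosα = 279·cos43.5° = 202.4 kN/m
Driving force T = W sinα = 279·sin43.5° = 192.1 kN/m
Resisting force R = c·L + N'·tanφ_j = 41·7.8 + 202.4·tan46.2° = 319.8 + 211.0 = 530.8 kN/m
FS = R / T = 530.8 / 192.1 = 2.764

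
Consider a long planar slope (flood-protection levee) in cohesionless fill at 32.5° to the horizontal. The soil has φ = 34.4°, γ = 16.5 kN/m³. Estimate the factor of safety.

FS = 1.07

For a dry cohesionless infinite slope the factor of safety is FS = tanφ / tanβ.
FS = tan34.4° / tan32.5° = 0.6847 / 0.6371 = 1.075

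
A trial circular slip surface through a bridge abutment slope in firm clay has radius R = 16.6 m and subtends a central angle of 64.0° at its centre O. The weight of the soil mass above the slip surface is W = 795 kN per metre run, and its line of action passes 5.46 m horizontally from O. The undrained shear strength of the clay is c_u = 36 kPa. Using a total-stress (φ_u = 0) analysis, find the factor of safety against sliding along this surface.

Taking moments about the centre O, the resisting moment is provided by the undrained shear strength acting along the arc:
Arc length L_a = R·θ = 16.6·(64.0°·π/180) = 16.6·1.1170 = 18.54 m
M_R = c_u·L_a·R = 36·18.54·16.6 = 11080.9 kN·m/m
M_D = W·d = 795·5.46 = 4340.7 kN·m/m
FS = M_R / M_D = 11080.9 / 4340.7 = 2.553

FS = 2.55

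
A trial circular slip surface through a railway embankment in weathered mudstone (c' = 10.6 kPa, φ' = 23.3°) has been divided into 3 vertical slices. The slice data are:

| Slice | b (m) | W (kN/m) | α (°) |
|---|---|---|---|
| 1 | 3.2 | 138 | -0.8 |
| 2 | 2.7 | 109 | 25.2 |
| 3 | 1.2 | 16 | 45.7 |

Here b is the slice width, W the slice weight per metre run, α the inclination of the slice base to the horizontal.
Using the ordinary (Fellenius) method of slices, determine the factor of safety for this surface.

Ordinary method of slices: FS = Σ[c'·Δl_i + (W_i cosα_i)·tanφ'] / Σ W_i sinα_i, with Δl_i = b_i / cosα_i.
Slice 1: Δl = 3.2/cos(-0.8°) = 3.200 m; N'_1 = 138·cos(-0.8°) = 138.0; c'Δl = 33.92; W sinα = -1.9
Slice 2: Δl = 2.7/cos25.2° = 2.984 m; N'_2 = 109·cos25.2° = 98.6; c'Δl = 31.63; W sinα = 46.4
Slice 3: Δl = 1.2/cos45.7° = 1.718 m; N'_3 = 16·cos45.7° = 11.2; c'Δl = 18.21; W sinα = 11.5
Σc'Δl = 83.8 kN/m; ΣN' = 247.8 kN/m; ΣW sinα = 55.9 kN/m
Resisting = 83.8 + 247.8·tan23.3° = 83.8 + 106.7 = 190.5 kN/m
FS = 190.5 / 55.9 = 3.405

FS = 3.41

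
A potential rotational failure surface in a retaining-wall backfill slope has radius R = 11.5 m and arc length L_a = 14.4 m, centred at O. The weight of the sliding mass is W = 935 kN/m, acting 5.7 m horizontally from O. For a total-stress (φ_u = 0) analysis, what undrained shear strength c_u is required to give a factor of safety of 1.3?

c_u = 41.8 kPa

FS = c_u·L_a·R / (W·d), so c_u = FS·W·d / (L_a·R).
c_u = 1.3·935·5.7 / (14.40·11.5) = 6928.4 / 165.60 = 41.84 kPa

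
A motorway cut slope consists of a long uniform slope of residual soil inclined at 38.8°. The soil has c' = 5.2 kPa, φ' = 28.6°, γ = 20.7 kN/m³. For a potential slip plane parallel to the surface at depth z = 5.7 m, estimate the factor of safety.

For an infinite slope with a slip plane parallel to the surface (no pore pressure): FS = [c' + γz cos²β tanφ'] / [γz sinβ cosβ].
γz = 20.7·5.7 = 117.99 kN/m²
Numerator = 5.2 + 117.99·cos²38.8°·tan28.6° = 5.2 + 117.99·0.6074·0.5452 = 44.272 kPa
Denominator = 117.99·sin38.8°·cos38.8° = 117.99·0.6266·0.7793 = 57.619 kPa
FS = 44.272 / 57.619 = 0.768

FS = 0.77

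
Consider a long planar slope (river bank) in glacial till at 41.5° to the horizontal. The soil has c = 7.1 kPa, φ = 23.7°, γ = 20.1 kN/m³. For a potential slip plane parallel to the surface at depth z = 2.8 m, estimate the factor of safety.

For an infinite slope with a slip plane parallel to the surface (no pore pressure): FS = [c + γz cos²β tanφ] / [γz sinβ cosβ].
γz = 20.1·2.8 = 56.28 kN/m²
Numerator = 7.1 + 56.28·cos²41.5°·tan23.7° = 7.1 + 56.28·0.5609·0.4390 = 20.958 kPa
Denominator = 56.28·sin41.5°·cos41.5° = 56.28·0.6626·0.7490 = 27.930 kPa
FS = 20.958 / 27.930 = 0.750

FS = 0.75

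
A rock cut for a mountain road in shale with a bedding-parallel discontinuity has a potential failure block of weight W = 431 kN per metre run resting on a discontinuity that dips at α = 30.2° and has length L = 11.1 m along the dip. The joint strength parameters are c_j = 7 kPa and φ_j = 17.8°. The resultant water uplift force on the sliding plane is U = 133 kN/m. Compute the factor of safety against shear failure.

FS = 0.71

Resolving the block weight along and normal to the plane and applying the Mohr–Coulomb strength on the joint:
N' = W cosα − U = 431·cos30.2° − 133 = 239.5 kN/m
Driving force T = W sinα = 431·sin30.2° = 216.8 kN/m
Resisting force R = c_j·L + N'·tanφ_j = 7·11.1 + 239.5·tan17.8° = 77.7 + 76.9 = 154.6 kN/m
FS = R / T = 154.6 / 216.8 = 0.713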